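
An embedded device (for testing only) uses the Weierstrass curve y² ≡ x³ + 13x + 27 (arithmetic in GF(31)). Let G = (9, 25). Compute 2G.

tangent at (9, 25): λ = (3·9² + 13)/(2·25) ≡ 8/19. 19⁻¹ ≡ 18 (mod 31), so λ ≡ 8·18 ≡ 20.
  x = λ² - 9 - 9 = 400 - 18 ≡ 10; y = λ·(9 - 10) - 25 ≡ 17. → (10, 17)

(10, 17)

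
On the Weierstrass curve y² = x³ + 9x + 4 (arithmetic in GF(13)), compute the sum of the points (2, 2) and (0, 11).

(2, 11)

(2, 2) + (0, 11). λ = (11 - 2)/(0 - 2) ≡ 9/11 mod 13. 11⁻¹ ≡ 6 (mod 13), so λ ≡ 2.
  x = λ² - 2 - 0 = 4 - 2 ≡ 2; y = λ·(2 - 2) - 2 ≡ 11. → (2, 11)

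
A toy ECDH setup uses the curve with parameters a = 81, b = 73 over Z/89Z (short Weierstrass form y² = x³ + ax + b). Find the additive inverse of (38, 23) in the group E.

(38, 66)

-(38, 23) = (38, -23 mod 89) = (38, 66).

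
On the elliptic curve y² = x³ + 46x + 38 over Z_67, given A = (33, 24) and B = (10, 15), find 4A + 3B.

(21, 58)

First 4A:
Double-and-add on 4 = (100)₂. Start with A = (33, 24) for the leading 1-bit.
double: tangent at (33, 24): λ = (3·33² + 46)/(2·24) ≡ 30/48. 48⁻¹ ≡ 7 (mod 67), so λ ≡ 30·7 ≡ 9.
  x = λ² - 33 - 33 = 81 - 66 ≡ 15; y = λ·(33 - 15) - 24 ≡ 4. → (15, 4)
double: tangent at (15, 4): λ = (3·15² + 46)/(2·4) ≡ 51/8. 8⁻¹ ≡ 42 (mod 67), so λ ≡ 51·42 ≡ 65.
  x = λ² - 15 - 15 = 4225 - 30 ≡ 41; y = λ·(15 - 41) - 4 ≡ 48. → (41, 48)
4A = (41, 48).
Next 3B:
Repeated addition: build up to 3B.
2B: tangent at (10, 15): λ = (3·10² + 46)/(2·15) ≡ 11/30. 30⁻¹ ≡ 38 (mod 67), so λ ≡ 11·38 ≡ 16.
  x = λ² - 10 - 10 = 256 - 20 ≡ 35; y = λ·(10 - 35) - 15 ≡ 54. → (35, 54)
3B: (35, 54) + (10, 15). λ = (15 - 54)/(10 - 35) ≡ 28/42 mod 67. 42⁻¹ ≡ 8 (mod 67) since 42·8 = 336 ≡ 1, so λ ≡ 23.
  x = λ² - 35 - 10 = 529 - 45 ≡ 15; y = λ·(35 - 15) - 54 ≡ 4. → (15, 4)
3B = (15, 4).
Finally 4A + 3B:
(41, 48) + (15, 4). λ = (4 - 48)/(15 - 41) ≡ 23/41 mod 67. 41⁻¹ ≡ 18 (mod 67), so λ ≡ 12.
  x = λ² - 41 - 15 = 144 - 56 ≡ 21; y = λ·(41 - 21) - 48 ≡ 58. → (21, 58)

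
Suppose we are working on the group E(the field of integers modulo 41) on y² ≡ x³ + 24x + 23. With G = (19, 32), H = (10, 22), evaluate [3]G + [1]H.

First 3G:
Repeated addition: build up to 3G.
2G: tangent at (19, 32): λ = (3·19² + 24)/(2·32) ≡ 0/23. 23⁻¹ ≡ 25 (mod 41), so λ ≡ 0·25 ≡ 0.
  x = λ² - 19 - 19 = 0 - 38 ≡ 3; y = λ·(19 - 3) - 32 ≡ 9. → (3, 9)
3G: (3, 9) + (19, 32). λ = (32 - 9)/(19 - 3) ≡ 23/16 mod 41. 16⁻¹ ≡ 18 (mod 41), so λ ≡ 4.
  x = λ² - 3 - 19 = 16 - 22 ≡ 35; y = λ·(3 - 35) - 9 ≡ 27. → (35, 27)
3G = (35, 27).
Finally 3G + H:
(35, 27) + (10, 22). λ = (22 - 27)/(10 - 35) ≡ 36/16 mod 41. 16⁻¹ ≡ 18 (mod 41), so λ ≡ 33.
  x = λ² - 35 - 10 = 1089 - 45 ≡ 19; y = λ·(35 - 19) - 27 ≡ 9. → (19, 9)

(19, 9)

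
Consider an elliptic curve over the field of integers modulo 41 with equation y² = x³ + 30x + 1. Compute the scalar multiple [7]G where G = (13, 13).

Double-and-add on 7 = (111)₂. Start with G = (13, 13) for the leading 1-bit.
double: tangent at (13, 13): λ = (3·13² + 30)/(2·13) ≡ 4/26. 26⁻¹ ≡ 30 (mod 41) since 26·30 = 780 ≡ 1, so λ ≡ 4·30 ≡ 38.
  x = λ² - 13 - 13 = 1444 - 26 ≡ 24; y = λ·(13 - 24) - 13 ≡ 20. → (24, 20)
add G: (24, 20) + (13, 13). λ = (13 - 20)/(13 - 24) ≡ 34/30 mod 41. 30⁻¹ ≡ 26 (mod 41) since 30·26 = 780 ≡ 1, so λ ≡ 23.
  x = λ² - 24 - 13 = 529 - 37 ≡ 0; y = λ·(24 - 0) - 20 ≡ 40. → (0, 40)
double: tangent at (0, 40): λ = (3·0² + 30)/(2·40) ≡ 30/39. 39⁻¹ ≡ 20 (mod 41) since 39·20 = 780 ≡ 1, so λ ≡ 30·20 ≡ 26.
  x = λ² - 0 - 0 = 676 - 0 ≡ 20; y = λ·(0 - 20) - 40 ≡ 14. → (20, 14)
add G: (20, 14) + (13, 13). λ = (13 - 14)/(13 - 20) ≡ 40/34 mod 41. 34⁻¹ ≡ 35 (mod 41), so λ ≡ 6.
  x = λ² - 20 - 13 = 36 - 33 ≡ 3; y = λ·(20 - 3) - 14 ≡ 6. → (3, 6)

(3, 6)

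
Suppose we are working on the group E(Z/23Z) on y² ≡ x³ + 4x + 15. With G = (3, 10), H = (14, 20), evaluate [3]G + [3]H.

First 3G:
Repeated addition: build up to 3G.
2G: tangent at (3, 10): λ = (3·3² + 4)/(2·10) ≡ 8/20. 20⁻¹ ≡ 15 (mod 23), so λ ≡ 8·15 ≡ 5.
  x = λ² - 3 - 3 = 25 - 6 ≡ 19; y = λ·(3 - 19) - 10 ≡ 2. → (19, 2)
3G: (19, 2) + (3, 10). λ = (10 - 2)/(3 - 19) ≡ 8/7 mod 23. 7⁻¹ ≡ 10 (mod 23), so λ ≡ 11.
  x = λ² - 19 - 3 = 121 - 22 ≡ 7; y = λ·(19 - 7) - 2 ≡ 15. → (7, 15)
3G = (7, 15).
Next 3H:
Repeated addition: build up to 3H.
2H: tangent at (14, 20): λ = (3·14² + 4)/(2·20) ≡ 17/17. 17⁻¹ ≡ 19 (mod 23) since 17·19 = 323 ≡ 1, so λ ≡ 17·19 ≡ 1.
  x = λ² - 14 - 14 = 1 - 28 ≡ 19; y = λ·(14 - 19) - 20 ≡ 21. → (19, 21)
3H: (19, 21) + (14, 20). λ = (20 - 21)/(14 - 19) ≡ 22/18 mod 23. 18⁻¹ ≡ 9 (mod 23), so λ ≡ 14.
  x = λ² - 19 - 14 = 196 - 33 ≡ 2; y = λ·(19 - 2) - 21 ≡ 10. → (2, 10)
3H = (2, 10).
Finally 3G + 3H:
(7, 15) + (2, 10). λ = (10 - 15)/(2 - 7) ≡ 18/18 mod 23. 18⁻¹ ≡ 9 (mod 23) since 18·9 = 162 ≡ 1, so λ ≡ 1.
  x = λ² - 7 - 2 = 1 - 9 ≡ 15; y = λ·(7 - 15) - 15 ≡ 0. → (15, 0)

(15, 0)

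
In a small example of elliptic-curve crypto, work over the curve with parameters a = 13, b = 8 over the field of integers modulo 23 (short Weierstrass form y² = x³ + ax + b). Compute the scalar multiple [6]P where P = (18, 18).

Double-and-add on 6 = (110)₂. Start with P = (18, 18) for the leading 1-bit.
double: tangent at (18, 18): λ = (3·18² + 13)/(2·18) ≡ 19/13. 13⁻¹ ≡ 16 (mod 23), so λ ≡ 19·16 ≡ 5.
  x = λ² - 18 - 18 = 25 - 36 ≡ 12; y = λ·(18 - 12) - 18 ≡ 12. → (12, 12)
add P: (12, 12) + (18, 18). λ = (18 - 12)/(18 - 12) ≡ 6/6 mod 23. 6⁻¹ ≡ 4 (mod 23), so λ ≡ 1.
  x = λ² - 12 - 18 = 1 - 30 ≡ 17; y = λ·(12 - 17) - 12 ≡ 6. → (17, 6)
double: tangent at (17, 6): λ = (3·17² + 13)/(2·6) ≡ 6/12. 12⁻¹ ≡ 2 (mod 23), so λ ≡ 6·2 ≡ 12.
  x = λ² - 17 - 17 = 144 - 34 ≡ 18; y = λ·(17 - 18) - 6 ≡ 5. → (18, 5)

(18, 5)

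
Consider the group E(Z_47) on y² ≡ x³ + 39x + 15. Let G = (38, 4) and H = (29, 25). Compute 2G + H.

(12, 7)

First 2G:
Repeated addition: build up to 2G.
2G: tangent at (38, 4): λ = (3·38² + 39)/(2·4) ≡ 0/8. 8⁻¹ ≡ 6 (mod 47), so λ ≡ 0·6 ≡ 0.
  x = λ² - 38 - 38 = 0 - 76 ≡ 18; y = λ·(38 - 18) - 4 ≡ 43. → (18, 43)
2G = (18, 43).
Finally 2G + H:
(18, 43) + (29, 25). λ = (25 - 43)/(29 - 18) ≡ 29/11 mod 47. 11⁻¹ ≡ 30 (mod 47), so λ ≡ 24.
  x = λ² - 18 - 29 = 576 - 47 ≡ 12; y = λ·(18 - 12) - 43 ≡ 7. → (12, 7)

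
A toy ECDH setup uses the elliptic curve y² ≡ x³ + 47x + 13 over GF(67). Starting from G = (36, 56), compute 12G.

Double-and-add on 12 = (1100)₂. Start with G = (36, 56) for the leading 1-bit.
double: tangent at (36, 56): λ = (3·36² + 47)/(2·56) ≡ 49/45. 45⁻¹ ≡ 3 (mod 67) since 45·3 = 135 ≡ 1, so λ ≡ 49·3 ≡ 13.
  x = λ² - 36 - 36 = 169 - 72 ≡ 30; y = λ·(36 - 30) - 56 ≡ 22. → (30, 22)
add G: (30, 22) + (36, 56). λ = (56 - 22)/(36 - 30) ≡ 34/6 mod 67. 6⁻¹ ≡ 56 (mod 67), so λ ≡ 28.
  x = λ² - 30 - 36 = 784 - 66 ≡ 48; y = λ·(30 - 48) - 22 ≡ 10. → (48, 10)
double: tangent at (48, 10): λ = (3·48² + 47)/(2·10) ≡ 58/20. 20⁻¹ ≡ 57 (mod 67) since 20·57 = 1140 ≡ 1, so λ ≡ 58·57 ≡ 23.
  x = λ² - 48 - 48 = 529 - 96 ≡ 31; y = λ·(48 - 31) - 10 ≡ 46. → (31, 46)
double: tangent at (31, 46): λ = (3·31² + 47)/(2·46) ≡ 49/25. 25⁻¹ ≡ 59 (mod 67) since 25·59 = 1475 ≡ 1, so λ ≡ 49·59 ≡ 10.
  x = λ² - 31 - 31 = 100 - 62 ≡ 38; y = λ·(31 - 38) - 46 ≡ 18. → (38, 18)

(38, 18)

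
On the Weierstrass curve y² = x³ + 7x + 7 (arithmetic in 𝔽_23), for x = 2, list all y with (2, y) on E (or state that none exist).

x³ + 7x + 7 = 29 ≡ 6 (mod 23).
Square roots of 6 mod 23: 11 and 12 (since 11² = 121 ≡ 6).

11, 12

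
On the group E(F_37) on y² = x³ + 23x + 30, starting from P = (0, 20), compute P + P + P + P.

Repeated addition: build up to 4P.
2P: tangent at (0, 20): λ = (3·0² + 23)/(2·20) ≡ 23/3. 3⁻¹ ≡ 25 (mod 37) since 3·25 = 75 ≡ 1, so λ ≡ 23·25 ≡ 20.
  x = λ² - 0 - 0 = 400 - 0 ≡ 30; y = λ·(0 - 30) - 20 ≡ 9. → (30, 9)
3P: (30, 9) + (0, 20). λ = (20 - 9)/(0 - 30) ≡ 11/7 mod 37. 7⁻¹ ≡ 16 (mod 37), so λ ≡ 28.
  x = λ² - 30 - 0 = 784 - 30 ≡ 14; y = λ·(30 - 14) - 9 ≡ 32. → (14, 32)
4P: (14, 32) + (0, 20). λ = (20 - 32)/(0 - 14) ≡ 25/23 mod 37. 23⁻¹ ≡ 29 (mod 37) since 23·29 = 667 ≡ 1, so λ ≡ 22.
  x = λ² - 14 - 0 = 484 - 14 ≡ 26; y = λ·(14 - 26) - 32 ≡ 0. → (26, 0)

(26, 0)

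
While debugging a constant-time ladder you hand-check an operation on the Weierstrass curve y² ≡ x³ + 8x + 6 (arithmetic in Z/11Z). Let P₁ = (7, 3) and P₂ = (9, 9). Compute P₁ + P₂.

(4, 6)

(7, 3) + (9, 9). λ = (9 - 3)/(9 - 7) ≡ 6/2 mod 11. 2⁻¹ ≡ 6 (mod 11) since 2·6 = 12 ≡ 1, so λ ≡ 3.
  x = λ² - 7 - 9 = 9 - 16 ≡ 4; y = λ·(7 - 4) - 3 ≡ 6. → (4, 6)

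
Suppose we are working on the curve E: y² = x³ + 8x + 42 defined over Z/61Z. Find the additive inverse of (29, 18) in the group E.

(29, 43)

-(29, 18) = (29, -18 mod 61) = (29, 43).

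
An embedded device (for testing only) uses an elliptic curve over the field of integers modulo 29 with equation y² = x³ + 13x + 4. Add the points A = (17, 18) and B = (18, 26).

(17, 18) + (18, 26). λ = (26 - 18)/(18 - 17) ≡ 8/1 mod 29. 1⁻¹ ≡ 1 (mod 29), so λ ≡ 8.
  x = λ² - 17 - 18 = 64 - 35 ≡ 0; y = λ·(17 - 0) - 18 ≡ 2. → (0, 2)

(0, 2)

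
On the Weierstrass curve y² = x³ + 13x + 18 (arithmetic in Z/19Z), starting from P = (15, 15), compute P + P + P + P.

Double-and-add on 4 = (100)₂. Start with P = (15, 15) for the leading 1-bit.
double: tangent at (15, 15): λ = (3·15² + 13)/(2·15) ≡ 4/11. 11⁻¹ ≡ 7 (mod 19) since 11·7 = 77 ≡ 1, so λ ≡ 4·7 ≡ 9.
  x = λ² - 15 - 15 = 81 - 30 ≡ 13; y = λ·(15 - 13) - 15 ≡ 3. → (13, 3)
double: tangent at (13, 3): λ = (3·13² + 13)/(2·3) ≡ 7/6. 6⁻¹ ≡ 16 (mod 19), so λ ≡ 7·16 ≡ 17.
  x = λ² - 13 - 13 = 289 - 26 ≡ 16; y = λ·(13 - 16) - 3 ≡ 3. → (16, 3)

(16, 3)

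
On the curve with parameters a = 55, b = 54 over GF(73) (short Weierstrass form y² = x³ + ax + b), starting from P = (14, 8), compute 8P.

Double-and-add on 8 = (1000)₂. Start with P = (14, 8) for the leading 1-bit.
double: tangent at (14, 8): λ = (3·14² + 55)/(2·8) ≡ 59/16. 16⁻¹ ≡ 32 (mod 73) since 16·32 = 512 ≡ 1, so λ ≡ 59·32 ≡ 63.
  x = λ² - 14 - 14 = 3969 - 28 ≡ 72; y = λ·(14 - 72) - 8 ≡ 61. → (72, 61)
double: tangent at (72, 61): λ = (3·72² + 55)/(2·61) ≡ 58/49. 49⁻¹ ≡ 3 (mod 73) since 49·3 = 147 ≡ 1, so λ ≡ 58·3 ≡ 28.
  x = λ² - 72 - 72 = 784 - 144 ≡ 56; y = λ·(72 - 56) - 61 ≡ 22. → (56, 22)
double: tangent at (56, 22): λ = (3·56² + 55)/(2·22) ≡ 46/44. 44⁻¹ ≡ 5 (mod 73), so λ ≡ 46·5 ≡ 11.
  x = λ² - 56 - 56 = 121 - 112 ≡ 9; y = λ·(56 - 9) - 22 ≡ 57. → (9, 57)

(9, 57)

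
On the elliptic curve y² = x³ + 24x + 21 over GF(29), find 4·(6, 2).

Write G = (6, 2).
Repeated addition: build up to 4G.
2G: tangent at (6, 2): λ = (3·6² + 24)/(2·2) ≡ 16/4. 4⁻¹ ≡ 22 (mod 29) since 4·22 = 88 ≡ 1, so λ ≡ 16·22 ≡ 4.
  x = λ² - 6 - 6 = 16 - 12 ≡ 4; y = λ·(6 - 4) - 2 ≡ 6. → (4, 6)
3G: (4, 6) + (6, 2). λ = (2 - 6)/(6 - 4) ≡ 25/2 mod 29. 2⁻¹ ≡ 15 (mod 29) since 2·15 = 30 ≡ 1, so λ ≡ 27.
  x = λ² - 4 - 6 = 729 - 10 ≡ 23; y = λ·(4 - 23) - 6 ≡ 3. → (23, 3)
4G: (23, 3) + (6, 2). λ = (2 - 3)/(6 - 23) ≡ 28/12 mod 29. 12⁻¹ ≡ 17 (mod 29), so λ ≡ 12.
  x = λ² - 23 - 6 = 144 - 29 ≡ 28; y = λ·(23 - 28) - 3 ≡ 24. → (28, 24)

(28, 24)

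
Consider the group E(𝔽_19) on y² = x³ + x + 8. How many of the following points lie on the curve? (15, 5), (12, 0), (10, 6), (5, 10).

2

(15, 5): 5² ≡ 6, rhs ≡ 16 → off.
(12, 0): 0² ≡ 0, rhs ≡ 0 → on.
(10, 6): 6² ≡ 17, rhs ≡ 11 → off.
(5, 10): 10² ≡ 5, rhs ≡ 5 → on.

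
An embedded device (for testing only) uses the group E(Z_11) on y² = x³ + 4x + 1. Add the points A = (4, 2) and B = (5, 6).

(7, 8)

(4, 2) + (5, 6). λ = (6 - 2)/(5 - 4) ≡ 4/1 mod 11. 1⁻¹ ≡ 1 (mod 11), so λ ≡ 4.
  x = λ² - 4 - 5 = 16 - 9 ≡ 7; y = λ·(4 - 7) - 2 ≡ 8. → (7, 8)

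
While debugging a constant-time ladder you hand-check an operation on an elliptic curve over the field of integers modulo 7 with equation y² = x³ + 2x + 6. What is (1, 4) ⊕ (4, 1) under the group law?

(3, 5)

(1, 4) + (4, 1). λ = (1 - 4)/(4 - 1) ≡ 4/3 mod 7. 3⁻¹ ≡ 5 (mod 7), so λ ≡ 6.
  x = λ² - 1 - 4 = 36 - 5 ≡ 3; y = λ·(1 - 3) - 4 ≡ 5. → (3, 5)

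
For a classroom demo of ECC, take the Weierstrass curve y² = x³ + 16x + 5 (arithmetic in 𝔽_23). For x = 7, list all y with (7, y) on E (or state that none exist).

0

x³ + 16x + 5 = 460 ≡ 0 (mod 23).
Only y = 0 satisfies y² ≡ 0.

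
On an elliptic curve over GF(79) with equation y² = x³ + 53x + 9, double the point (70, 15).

tangent at (70, 15): λ = (3·70² + 53)/(2·15) ≡ 59/30. 30⁻¹ ≡ 29 (mod 79) since 30·29 = 870 ≡ 1, so λ ≡ 59·29 ≡ 52.
  x = λ² - 70 - 70 = 2704 - 140 ≡ 36; y = λ·(70 - 36) - 15 ≡ 15. → (36, 15)

(36, 15)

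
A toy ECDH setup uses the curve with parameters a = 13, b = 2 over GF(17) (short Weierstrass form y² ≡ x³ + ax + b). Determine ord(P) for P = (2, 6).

9

2P: tangent at (2, 6): λ = (3·2² + 13)/(2·6) ≡ 8/12. 12⁻¹ ≡ 10 (mod 17), so λ ≡ 8·10 ≡ 12.
  x = λ² - 2 - 2 = 144 - 4 ≡ 4; y = λ·(2 - 4) - 6 ≡ 4. → (4, 4)
3P: (4, 4) + (2, 6). λ = (6 - 4)/(2 - 4) ≡ 2/15 mod 17. 15⁻¹ ≡ 8 (mod 17) since 15·8 = 120 ≡ 1, so λ ≡ 16.
  x = λ² - 4 - 2 = 256 - 6 ≡ 12; y = λ·(4 - 12) - 4 ≡ 4. → (12, 4)
4P: (12, 4) + (2, 6). λ = (6 - 4)/(2 - 12) ≡ 2/7 mod 17. 7⁻¹ ≡ 5 (mod 17) since 7·5 = 35 ≡ 1, so λ ≡ 10.
  x = λ² - 12 - 2 = 100 - 14 ≡ 1; y = λ·(12 - 1) - 4 ≡ 4. → (1, 4)
5P: (1, 4) + (2, 6). λ = (6 - 4)/(2 - 1) ≡ 2/1 mod 17. 1⁻¹ ≡ 1 (mod 17), so λ ≡ 2.
  x = λ² - 1 - 2 = 4 - 3 ≡ 1; y = λ·(1 - 1) - 4 ≡ 13. → (1, 13)
6P: (1, 13) + (2, 6). λ = (6 - 13)/(2 - 1) ≡ 10/1 mod 17. 1⁻¹ ≡ 1 (mod 17) since 1·1 = 1 ≡ 1, so λ ≡ 10.
  x = λ² - 1 - 2 = 100 - 3 ≡ 12; y = λ·(1 - 12) - 13 ≡ 13. → (12, 13)
7P: (12, 13) + (2, 6). λ = (6 - 13)/(2 - 12) ≡ 10/7 mod 17. 7⁻¹ ≡ 5 (mod 17), so λ ≡ 16.
  x = λ² - 12 - 2 = 256 - 14 ≡ 4; y = λ·(12 - 4) - 13 ≡ 13. → (4, 13)
8P: (4, 13) + (2, 6). λ = (6 - 13)/(2 - 4) ≡ 10/15 mod 17. 15⁻¹ ≡ 8 (mod 17), so λ ≡ 12.
  x = λ² - 4 - 2 = 144 - 6 ≡ 2; y = λ·(4 - 2) - 13 ≡ 11. → (2, 11)
9P: (2, 11) + (2, 6): same x and y₁ ≡ -y₂, so the sum is O.
9P = O, so the order is 9.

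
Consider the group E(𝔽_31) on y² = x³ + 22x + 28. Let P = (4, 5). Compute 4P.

Repeated addition: build up to 4P.
2P: tangent at (4, 5): λ = (3·4² + 22)/(2·5) ≡ 8/10. 10⁻¹ ≡ 28 (mod 31) since 10·28 = 280 ≡ 1, so λ ≡ 8·28 ≡ 7.
  x = λ² - 4 - 4 = 49 - 8 ≡ 10; y = λ·(4 - 10) - 5 ≡ 15. → (10, 15)
3P: (10, 15) + (4, 5). λ = (5 - 15)/(4 - 10) ≡ 21/25 mod 31. 25⁻¹ ≡ 5 (mod 31) since 25·5 = 125 ≡ 1, so λ ≡ 12.
  x = λ² - 10 - 4 = 144 - 14 ≡ 6; y = λ·(10 - 6) - 15 ≡ 2. → (6, 2)
4P: (6, 2) + (4, 5). λ = (5 - 2)/(4 - 6) ≡ 3/29 mod 31. 29⁻¹ ≡ 15 (mod 31) since 29·15 = 435 ≡ 1, so λ ≡ 14.
  x = λ² - 6 - 4 = 196 - 10 ≡ 0; y = λ·(6 - 0) - 2 ≡ 20. → (0, 20)

(0, 20)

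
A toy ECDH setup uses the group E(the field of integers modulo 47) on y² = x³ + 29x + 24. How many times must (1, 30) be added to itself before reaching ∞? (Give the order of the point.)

3

2P: tangent at (1, 30): λ = (3·1² + 29)/(2·30) ≡ 32/13. 13⁻¹ ≡ 29 (mod 47), so λ ≡ 32·29 ≡ 35.
  x = λ² - 1 - 1 = 1225 - 2 ≡ 1; y = λ·(1 - 1) - 30 ≡ 17. → (1, 17)
3P: (1, 17) + (1, 30): same x and y₁ ≡ -y₂, so the sum is ∞.
3P = ∞, so the order is 3.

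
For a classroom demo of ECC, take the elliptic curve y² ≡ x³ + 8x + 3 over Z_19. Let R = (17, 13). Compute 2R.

tangent at (17, 13): λ = (3·17² + 8)/(2·13) ≡ 1/7. 7⁻¹ ≡ 11 (mod 19) since 7·11 = 77 ≡ 1, so λ ≡ 1·11 ≡ 11.
  x = λ² - 17 - 17 = 121 - 34 ≡ 11; y = λ·(17 - 11) - 13 ≡ 15. → (11, 15)

(11, 15)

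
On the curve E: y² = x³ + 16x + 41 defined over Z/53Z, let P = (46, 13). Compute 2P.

tangent at (46, 13): λ = (3·46² + 16)/(2·13) ≡ 4/26. 26⁻¹ ≡ 51 (mod 53), so λ ≡ 4·51 ≡ 45.
  x = λ² - 46 - 46 = 2025 - 92 ≡ 25; y = λ·(46 - 25) - 13 ≡ 31. → (25, 31)

(25, 31)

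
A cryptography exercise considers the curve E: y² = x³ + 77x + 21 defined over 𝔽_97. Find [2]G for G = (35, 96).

tangent at (35, 96): λ = (3·35² + 77)/(2·96) ≡ 66/95. 95⁻¹ ≡ 48 (mod 97), so λ ≡ 66·48 ≡ 64.
  x = λ² - 35 - 35 = 4096 - 70 ≡ 49; y = λ·(35 - 49) - 96 ≡ 75. → (49, 75)

(49, 75)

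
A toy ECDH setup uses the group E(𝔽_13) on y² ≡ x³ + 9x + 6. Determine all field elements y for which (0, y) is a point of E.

x³ + 9x + 6 = 6 ≡ 6 (mod 13).
6 is a non-residue mod 13; no y exists.

none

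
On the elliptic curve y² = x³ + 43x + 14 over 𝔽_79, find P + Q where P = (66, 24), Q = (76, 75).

(27, 9)

(66, 24) + (76, 75). λ = (75 - 24)/(76 - 66) ≡ 51/10 mod 79. 10⁻¹ ≡ 8 (mod 79), so λ ≡ 13.
  x = λ² - 66 - 76 = 169 - 142 ≡ 27; y = λ·(66 - 27) - 24 ≡ 9. → (27, 9)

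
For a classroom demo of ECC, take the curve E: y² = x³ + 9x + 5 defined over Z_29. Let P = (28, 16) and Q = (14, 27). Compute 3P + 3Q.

First 3P:
Repeated addition: build up to 3P.
2P: tangent at (28, 16): λ = (3·28² + 9)/(2·16) ≡ 12/3. 3⁻¹ ≡ 10 (mod 29) since 3·10 = 30 ≡ 1, so λ ≡ 12·10 ≡ 4.
  x = λ² - 28 - 28 = 16 - 56 ≡ 18; y = λ·(28 - 18) - 16 ≡ 24. → (18, 24)
3P: (18, 24) + (28, 16). λ = (16 - 24)/(28 - 18) ≡ 21/10 mod 29. 10⁻¹ ≡ 3 (mod 29) since 10·3 = 30 ≡ 1, so λ ≡ 5.
  x = λ² - 18 - 28 = 25 - 46 ≡ 8; y = λ·(18 - 8) - 24 ≡ 26. → (8, 26)
3P = (8, 26).
Next 3Q:
Repeated addition: build up to 3Q.
2Q: tangent at (14, 27): λ = (3·14² + 9)/(2·27) ≡ 17/25. 25⁻¹ ≡ 7 (mod 29), so λ ≡ 17·7 ≡ 3.
  x = λ² - 14 - 14 = 9 - 28 ≡ 10; y = λ·(14 - 10) - 27 ≡ 14. → (10, 14)
3Q: (10, 14) + (14, 27). λ = (27 - 14)/(14 - 10) ≡ 13/4 mod 29. 4⁻¹ ≡ 22 (mod 29), so λ ≡ 25.
  x = λ² - 10 - 14 = 625 - 24 ≡ 21; y = λ·(10 - 21) - 14 ≡ 1. → (21, 1)
3Q = (21, 1).
Finally 3P + 3Q:
(8, 26) + (21, 1). λ = (1 - 26)/(21 - 8) ≡ 4/13 mod 29. 13⁻¹ ≡ 9 (mod 29), so λ ≡ 7.
  x = λ² - 8 - 21 = 49 - 29 ≡ 20; y = λ·(8 - 20) - 26 ≡ 6. → (20, 6)

(20, 6)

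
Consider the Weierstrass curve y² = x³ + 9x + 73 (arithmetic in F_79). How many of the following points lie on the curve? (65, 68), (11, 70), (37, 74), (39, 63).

(65, 68): 68² ≡ 42, rhs ≡ 47 → off.
(11, 70): 70² ≡ 2, rhs ≡ 2 → on.
(37, 74): 74² ≡ 25, rhs ≡ 25 → on.
(39, 63): 63² ≡ 19, rhs ≡ 19 → on.

3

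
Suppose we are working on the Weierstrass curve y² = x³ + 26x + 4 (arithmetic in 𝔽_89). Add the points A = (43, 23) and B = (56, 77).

(22, 30)

(43, 23) + (56, 77). λ = (77 - 23)/(56 - 43) ≡ 54/13 mod 89. 13⁻¹ ≡ 48 (mod 89) since 13·48 = 624 ≡ 1, so λ ≡ 11.
  x = λ² - 43 - 56 = 121 - 99 ≡ 22; y = λ·(43 - 22) - 23 ≡ 30. → (22, 30)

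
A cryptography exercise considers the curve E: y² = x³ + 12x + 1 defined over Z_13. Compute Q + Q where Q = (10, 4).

tangent at (10, 4): λ = (3·10² + 12)/(2·4) ≡ 0/8. 8⁻¹ ≡ 5 (mod 13), so λ ≡ 0·5 ≡ 0.
  x = λ² - 10 - 10 = 0 - 20 ≡ 6; y = λ·(10 - 6) - 4 ≡ 9. → (6, 9)

(6, 9)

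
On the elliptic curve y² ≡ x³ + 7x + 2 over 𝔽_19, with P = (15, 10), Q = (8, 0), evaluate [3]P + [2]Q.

(8, 0)

First 3P:
Repeated addition: build up to 3P.
2P: tangent at (15, 10): λ = (3·15² + 7)/(2·10) ≡ 17/1. 1⁻¹ ≡ 1 (mod 19) since 1·1 = 1 ≡ 1, so λ ≡ 17·1 ≡ 17.
  x = λ² - 15 - 15 = 289 - 30 ≡ 12; y = λ·(15 - 12) - 10 ≡ 3. → (12, 3)
3P: (12, 3) + (15, 10). λ = (10 - 3)/(15 - 12) ≡ 7/3 mod 19. 3⁻¹ ≡ 13 (mod 19) since 3·13 = 39 ≡ 1, so λ ≡ 15.
  x = λ² - 12 - 15 = 225 - 27 ≡ 8; y = λ·(12 - 8) - 3 ≡ 0. → (8, 0)
3P = (8, 0).
Next 2Q:
Repeated addition: build up to 2Q.
2Q: (8, 0) + (8, 0): same x and y₁ ≡ -y₂, so the sum is the point at infinity.
2Q = the point at infinity.
Finally 3P + 2Q:
(8, 0) + the point at infinity = (8, 0) (identity).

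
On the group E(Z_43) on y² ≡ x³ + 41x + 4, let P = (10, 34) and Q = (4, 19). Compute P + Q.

(10, 34) + (4, 19). λ = (19 - 34)/(4 - 10) ≡ 28/37 mod 43. 37⁻¹ ≡ 7 (mod 43) since 37·7 = 259 ≡ 1, so λ ≡ 24.
  x = λ² - 10 - 4 = 576 - 14 ≡ 3; y = λ·(10 - 3) - 34 ≡ 5. → (3, 5)

(3, 5)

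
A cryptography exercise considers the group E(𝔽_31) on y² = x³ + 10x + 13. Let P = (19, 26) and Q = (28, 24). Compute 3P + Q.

(2, 17)

First 3P:
Repeated addition: build up to 3P.
2P: tangent at (19, 26): λ = (3·19² + 10)/(2·26) ≡ 8/21. 21⁻¹ ≡ 3 (mod 31), so λ ≡ 8·3 ≡ 24.
  x = λ² - 19 - 19 = 576 - 38 ≡ 11; y = λ·(19 - 11) - 26 ≡ 11. → (11, 11)
3P: (11, 11) + (19, 26). λ = (26 - 11)/(19 - 11) ≡ 15/8 mod 31. 8⁻¹ ≡ 4 (mod 31), so λ ≡ 29.
  x = λ² - 11 - 19 = 841 - 30 ≡ 5; y = λ·(11 - 5) - 11 ≡ 8. → (5, 8)
3P = (5, 8).
Finally 3P + Q:
(5, 8) + (28, 24). λ = (24 - 8)/(28 - 5) ≡ 16/23 mod 31. 23⁻¹ ≡ 27 (mod 31), so λ ≡ 29.
  x = λ² - 5 - 28 = 841 - 33 ≡ 2; y = λ·(5 - 2) - 8 ≡ 17. → (2, 17)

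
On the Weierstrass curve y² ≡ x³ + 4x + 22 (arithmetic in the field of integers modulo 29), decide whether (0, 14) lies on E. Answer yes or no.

y² = 14² ≡ 22; x³ + 4x + 22 = 22 ≡ 22 (mod 29). 22 = 22.

yes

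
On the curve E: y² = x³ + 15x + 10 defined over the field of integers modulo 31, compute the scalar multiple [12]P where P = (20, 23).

Double-and-add on 12 = (1100)₂. Start with P = (20, 23) for the leading 1-bit.
double: tangent at (20, 23): λ = (3·20² + 15)/(2·23) ≡ 6/15. 15⁻¹ ≡ 29 (mod 31) since 15·29 = 435 ≡ 1, so λ ≡ 6·29 ≡ 19.
  x = λ² - 20 - 20 = 361 - 40 ≡ 11; y = λ·(20 - 11) - 23 ≡ 24. → (11, 24)
add P: (11, 24) + (20, 23). λ = (23 - 24)/(20 - 11) ≡ 30/9 mod 31. 9⁻¹ ≡ 7 (mod 31) since 9·7 = 63 ≡ 1, so λ ≡ 24.
  x = λ² - 11 - 20 = 576 - 31 ≡ 18; y = λ·(11 - 18) - 24 ≡ 25. → (18, 25)
double: tangent at (18, 25): λ = (3·18² + 15)/(2·25) ≡ 26/19. 19⁻¹ ≡ 18 (mod 31) since 19·18 = 342 ≡ 1, so λ ≡ 26·18 ≡ 3.
  x = λ² - 18 - 18 = 9 - 36 ≡ 4; y = λ·(18 - 4) - 25 ≡ 17. → (4, 17)
double: tangent at (4, 17): λ = (3·4² + 15)/(2·17) ≡ 1/3. 3⁻¹ ≡ 21 (mod 31) since 3·21 = 63 ≡ 1, so λ ≡ 1·21 ≡ 21.
  x = λ² - 4 - 4 = 441 - 8 ≡ 30; y = λ·(4 - 30) - 17 ≡ 26. → (30, 26)

(30, 26)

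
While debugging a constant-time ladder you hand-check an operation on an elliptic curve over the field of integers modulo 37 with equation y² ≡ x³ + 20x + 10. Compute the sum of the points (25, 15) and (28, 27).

(0, 11)

(25, 15) + (28, 27). λ = (27 - 15)/(28 - 25) ≡ 12/3 mod 37. 3⁻¹ ≡ 25 (mod 37) since 3·25 = 75 ≡ 1, so λ ≡ 4.
  x = λ² - 25 - 28 = 16 - 53 ≡ 0; y = λ·(25 - 0) - 15 ≡ 11. → (0, 11)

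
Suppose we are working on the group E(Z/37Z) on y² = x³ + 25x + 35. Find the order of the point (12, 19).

2P: tangent at (12, 19): λ = (3·12² + 25)/(2·19) ≡ 13/1. 1⁻¹ ≡ 1 (mod 37), so λ ≡ 13·1 ≡ 13.
  x = λ² - 12 - 12 = 169 - 24 ≡ 34; y = λ·(12 - 34) - 19 ≡ 28. → (34, 28)
3P: (34, 28) + (12, 19). λ = (19 - 28)/(12 - 34) ≡ 28/15 mod 37. 15⁻¹ ≡ 5 (mod 37) since 15·5 = 75 ≡ 1, so λ ≡ 29.
  x = λ² - 34 - 12 = 841 - 46 ≡ 18; y = λ·(34 - 18) - 28 ≡ 29. → (18, 29)
4P: (18, 29) + (12, 19). λ = (19 - 29)/(12 - 18) ≡ 27/31 mod 37. 31⁻¹ ≡ 6 (mod 37), so λ ≡ 14.
  x = λ² - 18 - 12 = 196 - 30 ≡ 18; y = λ·(18 - 18) - 29 ≡ 8. → (18, 8)
5P: (18, 8) + (12, 19). λ = (19 - 8)/(12 - 18) ≡ 11/31 mod 37. 31⁻¹ ≡ 6 (mod 37), so λ ≡ 29.
  x = λ² - 18 - 12 = 841 - 30 ≡ 34; y = λ·(18 - 34) - 8 ≡ 9. → (34, 9)
6P: (34, 9) + (12, 19). λ = (19 - 9)/(12 - 34) ≡ 10/15 mod 37. 15⁻¹ ≡ 5 (mod 37) since 15·5 = 75 ≡ 1, so λ ≡ 13.
  x = λ² - 34 - 12 = 169 - 46 ≡ 12; y = λ·(34 - 12) - 9 ≡ 18. → (12, 18)
7P: (12, 18) + (12, 19): same x and y₁ ≡ -y₂, so the sum is 𝒪.
7P = 𝒪, so the order is 7.

7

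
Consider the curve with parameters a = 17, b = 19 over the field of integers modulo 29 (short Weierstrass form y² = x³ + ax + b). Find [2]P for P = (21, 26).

(17, 28)

tangent at (21, 26): λ = (3·21² + 17)/(2·26) ≡ 6/23. 23⁻¹ ≡ 24 (mod 29) since 23·24 = 552 ≡ 1, so λ ≡ 6·24 ≡ 28.
  x = λ² - 21 - 21 = 784 - 42 ≡ 17; y = λ·(21 - 17) - 26 ≡ 28. → (17, 28)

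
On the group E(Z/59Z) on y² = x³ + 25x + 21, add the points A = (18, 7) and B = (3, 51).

(39, 31)

(18, 7) + (3, 51). λ = (51 - 7)/(3 - 18) ≡ 44/44 mod 59. 44⁻¹ ≡ 55 (mod 59), so λ ≡ 1.
  x = λ² - 18 - 3 = 1 - 21 ≡ 39; y = λ·(18 - 39) - 7 ≡ 31. → (39, 31)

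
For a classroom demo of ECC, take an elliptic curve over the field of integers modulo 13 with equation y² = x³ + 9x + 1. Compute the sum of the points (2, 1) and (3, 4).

(2, 1) + (3, 4). λ = (4 - 1)/(3 - 2) ≡ 3/1 mod 13. 1⁻¹ ≡ 1 (mod 13), so λ ≡ 3.
  x = λ² - 2 - 3 = 9 - 5 ≡ 4; y = λ·(2 - 4) - 1 ≡ 6. → (4, 6)

(4, 6)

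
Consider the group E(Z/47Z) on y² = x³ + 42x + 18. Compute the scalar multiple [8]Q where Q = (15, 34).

Repeated addition: build up to 8Q.
2Q: tangent at (15, 34): λ = (3·15² + 42)/(2·34) ≡ 12/21. 21⁻¹ ≡ 9 (mod 47), so λ ≡ 12·9 ≡ 14.
  x = λ² - 15 - 15 = 196 - 30 ≡ 25; y = λ·(15 - 25) - 34 ≡ 14. → (25, 14)
3Q: (25, 14) + (15, 34). λ = (34 - 14)/(15 - 25) ≡ 20/37 mod 47. 37⁻¹ ≡ 14 (mod 47) since 37·14 = 518 ≡ 1, so λ ≡ 45.
  x = λ² - 25 - 15 = 2025 - 40 ≡ 11; y = λ·(25 - 11) - 14 ≡ 5. → (11, 5)
4Q: (11, 5) + (15, 34). λ = (34 - 5)/(15 - 11) ≡ 29/4 mod 47. 4⁻¹ ≡ 12 (mod 47), so λ ≡ 19.
  x = λ² - 11 - 15 = 361 - 26 ≡ 6; y = λ·(11 - 6) - 5 ≡ 43. → (6, 43)
5Q: (6, 43) + (15, 34). λ = (34 - 43)/(15 - 6) ≡ 38/9 mod 47. 9⁻¹ ≡ 21 (mod 47), so λ ≡ 46.
  x = λ² - 6 - 15 = 2116 - 21 ≡ 27; y = λ·(6 - 27) - 43 ≡ 25. → (27, 25)
6Q: (27, 25) + (15, 34). λ = (34 - 25)/(15 - 27) ≡ 9/35 mod 47. 35⁻¹ ≡ 43 (mod 47), so λ ≡ 11.
  x = λ² - 27 - 15 = 121 - 42 ≡ 32; y = λ·(27 - 32) - 25 ≡ 14. → (32, 14)
7Q: (32, 14) + (15, 34). λ = (34 - 14)/(15 - 32) ≡ 20/30 mod 47. 30⁻¹ ≡ 11 (mod 47), so λ ≡ 32.
  x = λ² - 32 - 15 = 1024 - 47 ≡ 37; y = λ·(32 - 37) - 14 ≡ 14. → (37, 14)
8Q: (37, 14) + (15, 34). λ = (34 - 14)/(15 - 37) ≡ 20/25 mod 47. 25⁻¹ ≡ 32 (mod 47), so λ ≡ 29.
  x = λ² - 37 - 15 = 841 - 52 ≡ 37; y = λ·(37 - 37) - 14 ≡ 33. → (37, 33)

(37, 33)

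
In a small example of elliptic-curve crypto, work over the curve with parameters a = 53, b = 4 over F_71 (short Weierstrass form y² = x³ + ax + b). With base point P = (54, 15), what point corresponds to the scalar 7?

(52, 44)

Repeated addition: build up to 7P.
2P: tangent at (54, 15): λ = (3·54² + 53)/(2·15) ≡ 68/30. 30⁻¹ ≡ 45 (mod 71), so λ ≡ 68·45 ≡ 7.
  x = λ² - 54 - 54 = 49 - 108 ≡ 12; y = λ·(54 - 12) - 15 ≡ 66. → (12, 66)
3P: (12, 66) + (54, 15). λ = (15 - 66)/(54 - 12) ≡ 20/42 mod 71. 42⁻¹ ≡ 22 (mod 71) since 42·22 = 924 ≡ 1, so λ ≡ 14.
  x = λ² - 12 - 54 = 196 - 66 ≡ 59; y = λ·(12 - 59) - 66 ≡ 57. → (59, 57)
4P: (59, 57) + (54, 15). λ = (15 - 57)/(54 - 59) ≡ 29/66 mod 71. 66⁻¹ ≡ 14 (mod 71), so λ ≡ 51.
  x = λ² - 59 - 54 = 2601 - 113 ≡ 3; y = λ·(59 - 3) - 57 ≡ 30. → (3, 30)
5P: (3, 30) + (54, 15). λ = (15 - 30)/(54 - 3) ≡ 56/51 mod 71. 51⁻¹ ≡ 39 (mod 71), so λ ≡ 54.
  x = λ² - 3 - 54 = 2916 - 57 ≡ 19; y = λ·(3 - 19) - 30 ≡ 29. → (19, 29)
6P: (19, 29) + (54, 15). λ = (15 - 29)/(54 - 19) ≡ 57/35 mod 71. 35⁻¹ ≡ 69 (mod 71), so λ ≡ 28.
  x = λ² - 19 - 54 = 784 - 73 ≡ 1; y = λ·(19 - 1) - 29 ≡ 49. → (1, 49)
7P: (1, 49) + (54, 15). λ = (15 - 49)/(54 - 1) ≡ 37/53 mod 71. 53⁻¹ ≡ 67 (mod 71), so λ ≡ 65.
  x = λ² - 1 - 54 = 4225 - 55 ≡ 52; y = λ·(1 - 52) - 49 ≡ 44. → (52, 44)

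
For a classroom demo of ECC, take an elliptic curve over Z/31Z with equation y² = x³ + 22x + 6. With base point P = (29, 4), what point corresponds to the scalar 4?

(30, 13)

Double-and-add on 4 = (100)₂. Start with P = (29, 4) for the leading 1-bit.
double: tangent at (29, 4): λ = (3·29² + 22)/(2·4) ≡ 3/8. 8⁻¹ ≡ 4 (mod 31) since 8·4 = 32 ≡ 1, so λ ≡ 3·4 ≡ 12.
  x = λ² - 29 - 29 = 144 - 58 ≡ 24; y = λ·(29 - 24) - 4 ≡ 25. → (24, 25)
double: tangent at (24, 25): λ = (3·24² + 22)/(2·25) ≡ 14/19. 19⁻¹ ≡ 18 (mod 31), so λ ≡ 14·18 ≡ 4.
  x = λ² - 24 - 24 = 16 - 48 ≡ 30; y = λ·(24 - 30) - 25 ≡ 13. → (30, 13)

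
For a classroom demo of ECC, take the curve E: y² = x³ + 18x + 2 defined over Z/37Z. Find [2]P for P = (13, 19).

(23, 22)

tangent at (13, 19): λ = (3·13² + 18)/(2·19) ≡ 7/1. 1⁻¹ ≡ 1 (mod 37) since 1·1 = 1 ≡ 1, so λ ≡ 7·1 ≡ 7.
  x = λ² - 13 - 13 = 49 - 26 ≡ 23; y = λ·(13 - 23) - 19 ≡ 22. → (23, 22)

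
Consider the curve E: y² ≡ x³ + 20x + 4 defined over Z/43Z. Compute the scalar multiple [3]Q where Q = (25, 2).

Repeated addition: build up to 3Q.
2Q: tangent at (25, 2): λ = (3·25² + 20)/(2·2) ≡ 3/4. 4⁻¹ ≡ 11 (mod 43), so λ ≡ 3·11 ≡ 33.
  x = λ² - 25 - 25 = 1089 - 50 ≡ 7; y = λ·(25 - 7) - 2 ≡ 33. → (7, 33)
3Q: (7, 33) + (25, 2). λ = (2 - 33)/(25 - 7) ≡ 12/18 mod 43. 18⁻¹ ≡ 12 (mod 43), so λ ≡ 15.
  x = λ² - 7 - 25 = 225 - 32 ≡ 21; y = λ·(7 - 21) - 33 ≡ 15. → (21, 15)

(21, 15)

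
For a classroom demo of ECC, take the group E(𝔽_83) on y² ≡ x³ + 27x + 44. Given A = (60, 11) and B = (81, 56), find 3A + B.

First 3A:
Repeated addition: build up to 3A.
2A: tangent at (60, 11): λ = (3·60² + 27)/(2·11) ≡ 37/22. 22⁻¹ ≡ 34 (mod 83) since 22·34 = 748 ≡ 1, so λ ≡ 37·34 ≡ 13.
  x = λ² - 60 - 60 = 169 - 120 ≡ 49; y = λ·(60 - 49) - 11 ≡ 49. → (49, 49)
3A: (49, 49) + (60, 11). λ = (11 - 49)/(60 - 49) ≡ 45/11 mod 83. 11⁻¹ ≡ 68 (mod 83), so λ ≡ 72.
  x = λ² - 49 - 60 = 5184 - 109 ≡ 12; y = λ·(49 - 12) - 49 ≡ 42. → (12, 42)
3A = (12, 42).
Finally 3A + B:
(12, 42) + (81, 56). λ = (56 - 42)/(81 - 12) ≡ 14/69 mod 83. 69⁻¹ ≡ 77 (mod 83), so λ ≡ 82.
  x = λ² - 12 - 81 = 6724 - 93 ≡ 74; y = λ·(12 - 74) - 42 ≡ 20. → (74, 20)

(74, 20)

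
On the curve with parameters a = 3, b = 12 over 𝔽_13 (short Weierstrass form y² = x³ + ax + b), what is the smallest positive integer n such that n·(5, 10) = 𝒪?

2P: tangent at (5, 10): λ = (3·5² + 3)/(2·10) ≡ 0/7. 7⁻¹ ≡ 2 (mod 13), so λ ≡ 0·2 ≡ 0.
  x = λ² - 5 - 5 = 0 - 10 ≡ 3; y = λ·(5 - 3) - 10 ≡ 3. → (3, 3)
3P: (3, 3) + (5, 10). λ = (10 - 3)/(5 - 3) ≡ 7/2 mod 13. 2⁻¹ ≡ 7 (mod 13), so λ ≡ 10.
  x = λ² - 3 - 5 = 100 - 8 ≡ 1; y = λ·(3 - 1) - 3 ≡ 4. → (1, 4)
4P: (1, 4) + (5, 10). λ = (10 - 4)/(5 - 1) ≡ 6/4 mod 13. 4⁻¹ ≡ 10 (mod 13) since 4·10 = 40 ≡ 1, so λ ≡ 8.
  x = λ² - 1 - 5 = 64 - 6 ≡ 6; y = λ·(1 - 6) - 4 ≡ 8. → (6, 8)
5P: (6, 8) + (5, 10). λ = (10 - 8)/(5 - 6) ≡ 2/12 mod 13. 12⁻¹ ≡ 12 (mod 13) since 12·12 = 144 ≡ 1, so λ ≡ 11.
  x = λ² - 6 - 5 = 121 - 11 ≡ 6; y = λ·(6 - 6) - 8 ≡ 5. → (6, 5)
6P: (6, 5) + (5, 10). λ = (10 - 5)/(5 - 6) ≡ 5/12 mod 13. 12⁻¹ ≡ 12 (mod 13), so λ ≡ 8.
  x = λ² - 6 - 5 = 64 - 11 ≡ 1; y = λ·(6 - 1) - 5 ≡ 9. → (1, 9)
7P: (1, 9) + (5, 10). λ = (10 - 9)/(5 - 1) ≡ 1/4 mod 13. 4⁻¹ ≡ 10 (mod 13) since 4·10 = 40 ≡ 1, so λ ≡ 10.
  x = λ² - 1 - 5 = 100 - 6 ≡ 3; y = λ·(1 - 3) - 9 ≡ 10. → (3, 10)
8P: (3, 10) + (5, 10). λ = (10 - 10)/(5 - 3) ≡ 0/2 mod 13. 2⁻¹ ≡ 7 (mod 13), so λ ≡ 0.
  x = λ² - 3 - 5 = 0 - 8 ≡ 5; y = λ·(3 - 5) - 10 ≡ 3. → (5, 3)
9P: (5, 3) + (5, 10): same x and y₁ ≡ -y₂, so the sum is 𝒪.
9P = 𝒪, so the order is 9.

9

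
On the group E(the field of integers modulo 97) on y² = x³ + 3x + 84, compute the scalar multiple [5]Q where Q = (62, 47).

(57, 88)

Double-and-add on 5 = (101)₂. Start with Q = (62, 47) for the leading 1-bit.
double: tangent at (62, 47): λ = (3·62² + 3)/(2·47) ≡ 89/94. 94⁻¹ ≡ 32 (mod 97) since 94·32 = 3008 ≡ 1, so λ ≡ 89·32 ≡ 35.
  x = λ² - 62 - 62 = 1225 - 124 ≡ 34; y = λ·(62 - 34) - 47 ≡ 60. → (34, 60)
double: tangent at (34, 60): λ = (3·34² + 3)/(2·60) ≡ 76/23. 23⁻¹ ≡ 38 (mod 97), so λ ≡ 76·38 ≡ 75.
  x = λ² - 34 - 34 = 5625 - 68 ≡ 28; y = λ·(34 - 28) - 60 ≡ 2. → (28, 2)
add Q: (28, 2) + (62, 47). λ = (47 - 2)/(62 - 28) ≡ 45/34 mod 97. 34⁻¹ ≡ 20 (mod 97) since 34·20 = 680 ≡ 1, so λ ≡ 27.
  x = λ² - 28 - 62 = 729 - 90 ≡ 57; y = λ·(28 - 57) - 2 ≡ 88. → (57, 88)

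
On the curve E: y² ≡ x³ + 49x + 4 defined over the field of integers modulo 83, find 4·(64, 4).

(19, 65)

Write Q = (64, 4).
Repeated addition: build up to 4Q.
2Q: tangent at (64, 4): λ = (3·64² + 49)/(2·4) ≡ 53/8. 8⁻¹ ≡ 52 (mod 83), so λ ≡ 53·52 ≡ 17.
  x = λ² - 64 - 64 = 289 - 128 ≡ 78; y = λ·(64 - 78) - 4 ≡ 7. → (78, 7)
3Q: (78, 7) + (64, 4). λ = (4 - 7)/(64 - 78) ≡ 80/69 mod 83. 69⁻¹ ≡ 77 (mod 83) since 69·77 = 5313 ≡ 1, so λ ≡ 18.
  x = λ² - 78 - 64 = 324 - 142 ≡ 16; y = λ·(78 - 16) - 7 ≡ 30. → (16, 30)
4Q: (16, 30) + (64, 4). λ = (4 - 30)/(64 - 16) ≡ 57/48 mod 83. 48⁻¹ ≡ 64 (mod 83) since 48·64 = 3072 ≡ 1, so λ ≡ 79.
  x = λ² - 16 - 64 = 6241 - 80 ≡ 19; y = λ·(16 - 19) - 30 ≡ 65. → (19, 65)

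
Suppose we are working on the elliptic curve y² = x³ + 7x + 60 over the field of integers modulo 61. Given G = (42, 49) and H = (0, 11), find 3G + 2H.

First 3G:
Repeated addition: build up to 3G.
2G: tangent at (42, 49): λ = (3·42² + 7)/(2·49) ≡ 53/37. 37⁻¹ ≡ 33 (mod 61) since 37·33 = 1221 ≡ 1, so λ ≡ 53·33 ≡ 41.
  x = λ² - 42 - 42 = 1681 - 84 ≡ 11; y = λ·(42 - 11) - 49 ≡ 2. → (11, 2)
3G: (11, 2) + (42, 49). λ = (49 - 2)/(42 - 11) ≡ 47/31 mod 61. 31⁻¹ ≡ 2 (mod 61), so λ ≡ 33.
  x = λ² - 11 - 42 = 1089 - 53 ≡ 60; y = λ·(11 - 60) - 2 ≡ 28. → (60, 28)
3G = (60, 28).
Next 2H:
Repeated addition: build up to 2H.
2H: tangent at (0, 11): λ = (3·0² + 7)/(2·11) ≡ 7/22. 22⁻¹ ≡ 25 (mod 61), so λ ≡ 7·25 ≡ 53.
  x = λ² - 0 - 0 = 2809 - 0 ≡ 3; y = λ·(0 - 3) - 11 ≡ 13. → (3, 13)
2H = (3, 13).
Finally 3G + 2H:
(60, 28) + (3, 13). λ = (13 - 28)/(3 - 60) ≡ 46/4 mod 61. 4⁻¹ ≡ 46 (mod 61) since 4·46 = 184 ≡ 1, so λ ≡ 42.
  x = λ² - 60 - 3 = 1764 - 63 ≡ 54; y = λ·(60 - 54) - 28 ≡ 41. → (54, 41)

(54, 41)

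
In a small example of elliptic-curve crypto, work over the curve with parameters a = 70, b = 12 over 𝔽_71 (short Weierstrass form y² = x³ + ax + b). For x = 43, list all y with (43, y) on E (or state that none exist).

x³ + 70x + 12 = 82529 ≡ 27 (mod 71).
Square roots of 27 mod 71: 13 and 58 (since 13² = 169 ≡ 27).

13, 58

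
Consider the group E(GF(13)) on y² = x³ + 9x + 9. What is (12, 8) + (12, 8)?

(5, 7)

tangent at (12, 8): λ = (3·12² + 9)/(2·8) ≡ 12/3. 3⁻¹ ≡ 9 (mod 13), so λ ≡ 12·9 ≡ 4.
  x = λ² - 12 - 12 = 16 - 24 ≡ 5; y = λ·(12 - 5) - 8 ≡ 7. → (5, 7)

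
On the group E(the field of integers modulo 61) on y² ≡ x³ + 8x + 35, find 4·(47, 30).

Write Q = (47, 30).
Double-and-add on 4 = (100)₂. Start with Q = (47, 30) for the leading 1-bit.
double: tangent at (47, 30): λ = (3·47² + 8)/(2·30) ≡ 47/60. 60⁻¹ ≡ 60 (mod 61), so λ ≡ 47·60 ≡ 14.
  x = λ² - 47 - 47 = 196 - 94 ≡ 41; y = λ·(47 - 41) - 30 ≡ 54. → (41, 54)
double: tangent at (41, 54): λ = (3·41² + 8)/(2·54) ≡ 49/47. 47⁻¹ ≡ 13 (mod 61), so λ ≡ 49·13 ≡ 27.
  x = λ² - 41 - 41 = 729 - 82 ≡ 37; y = λ·(41 - 37) - 54 ≡ 54. → (37, 54)

(37, 54)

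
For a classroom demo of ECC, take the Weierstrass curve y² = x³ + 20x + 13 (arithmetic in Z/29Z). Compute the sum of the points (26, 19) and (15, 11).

(26, 19) + (15, 11). λ = (11 - 19)/(15 - 26) ≡ 21/18 mod 29. 18⁻¹ ≡ 21 (mod 29) since 18·21 = 378 ≡ 1, so λ ≡ 6.
  x = λ² - 26 - 15 = 36 - 41 ≡ 24; y = λ·(26 - 24) - 19 ≡ 22. → (24, 22)

(24, 22)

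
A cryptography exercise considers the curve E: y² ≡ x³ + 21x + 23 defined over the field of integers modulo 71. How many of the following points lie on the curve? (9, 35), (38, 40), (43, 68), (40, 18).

2

(9, 35): 35² ≡ 18, rhs ≡ 18 → on.
(38, 40): 40² ≡ 38, rhs ≡ 29 → off.
(43, 68): 68² ≡ 9, rhs ≡ 61 → off.
(40, 18): 18² ≡ 40, rhs ≡ 40 → on.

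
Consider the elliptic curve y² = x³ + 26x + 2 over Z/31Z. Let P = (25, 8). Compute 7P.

Double-and-add on 7 = (111)₂. Start with P = (25, 8) for the leading 1-bit.
double: tangent at (25, 8): λ = (3·25² + 26)/(2·8) ≡ 10/16. 16⁻¹ ≡ 2 (mod 31), so λ ≡ 10·2 ≡ 20.
  x = λ² - 25 - 25 = 400 - 50 ≡ 9; y = λ·(25 - 9) - 8 ≡ 2. → (9, 2)
add P: (9, 2) + (25, 8). λ = (8 - 2)/(25 - 9) ≡ 6/16 mod 31. 16⁻¹ ≡ 2 (mod 31), so λ ≡ 12.
  x = λ² - 9 - 25 = 144 - 34 ≡ 17; y = λ·(9 - 17) - 2 ≡ 26. → (17, 26)
double: tangent at (17, 26): λ = (3·17² + 26)/(2·26) ≡ 25/21. 21⁻¹ ≡ 3 (mod 31), so λ ≡ 25·3 ≡ 13.
  x = λ² - 17 - 17 = 169 - 34 ≡ 11; y = λ·(17 - 11) - 26 ≡ 21. → (11, 21)
add P: (11, 21) + (25, 8). λ = (8 - 21)/(25 - 11) ≡ 18/14 mod 31. 14⁻¹ ≡ 20 (mod 31), so λ ≡ 19.
  x = λ² - 11 - 25 = 361 - 36 ≡ 15; y = λ·(11 - 15) - 21 ≡ 27. → (15, 27)

(15, 27)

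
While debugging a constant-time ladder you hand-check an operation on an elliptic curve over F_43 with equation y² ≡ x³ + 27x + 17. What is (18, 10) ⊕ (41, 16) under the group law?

(18, 10) + (41, 16). λ = (16 - 10)/(41 - 18) ≡ 6/23 mod 43. 23⁻¹ ≡ 15 (mod 43), so λ ≡ 4.
  x = λ² - 18 - 41 = 16 - 59 ≡ 0; y = λ·(18 - 0) - 10 ≡ 19. → (0, 19)

(0, 19)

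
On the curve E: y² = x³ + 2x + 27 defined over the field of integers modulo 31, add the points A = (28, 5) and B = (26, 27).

(5, 21)

(28, 5) + (26, 27). λ = (27 - 5)/(26 - 28) ≡ 22/29 mod 31. 29⁻¹ ≡ 15 (mod 31) since 29·15 = 435 ≡ 1, so λ ≡ 20.
  x = λ² - 28 - 26 = 400 - 54 ≡ 5; y = λ·(28 - 5) - 5 ≡ 21. → (5, 21)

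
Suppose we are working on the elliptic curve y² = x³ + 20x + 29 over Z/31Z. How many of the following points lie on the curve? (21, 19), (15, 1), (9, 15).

1

(21, 19): 19² ≡ 20, rhs ≡ 7 → off.
(15, 1): 1² ≡ 1, rhs ≡ 15 → off.
(9, 15): 15² ≡ 8, rhs ≡ 8 → on.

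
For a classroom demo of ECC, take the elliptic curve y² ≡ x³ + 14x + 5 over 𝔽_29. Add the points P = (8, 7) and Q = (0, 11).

(8, 7) + (0, 11). λ = (11 - 7)/(0 - 8) ≡ 4/21 mod 29. 21⁻¹ ≡ 18 (mod 29) since 21·18 = 378 ≡ 1, so λ ≡ 14.
  x = λ² - 8 - 0 = 196 - 8 ≡ 14; y = λ·(8 - 14) - 7 ≡ 25. → (14, 25)

(14, 25)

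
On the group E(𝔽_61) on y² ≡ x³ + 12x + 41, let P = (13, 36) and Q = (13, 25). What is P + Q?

O

The two points share x = 13 and their y-coordinates satisfy 36 + 25 ≡ 0 (mod 61), so they are inverses. Their sum is O.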